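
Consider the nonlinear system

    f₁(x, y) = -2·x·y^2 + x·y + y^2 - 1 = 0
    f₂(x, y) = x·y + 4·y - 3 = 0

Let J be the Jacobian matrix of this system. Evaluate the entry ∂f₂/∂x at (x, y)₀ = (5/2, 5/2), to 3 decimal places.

∂f₂/∂x = y.
At (5/2, 5/2) this is 2.500.

2.500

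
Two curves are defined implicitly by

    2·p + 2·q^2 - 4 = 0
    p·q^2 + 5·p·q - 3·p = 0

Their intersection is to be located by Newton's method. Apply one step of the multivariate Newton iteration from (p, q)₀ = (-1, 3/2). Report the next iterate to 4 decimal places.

(-0.0708, 1.4403)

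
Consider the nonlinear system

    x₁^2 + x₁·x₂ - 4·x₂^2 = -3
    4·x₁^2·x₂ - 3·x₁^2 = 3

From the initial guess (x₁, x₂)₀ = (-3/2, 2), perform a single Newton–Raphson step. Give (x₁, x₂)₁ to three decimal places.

(-1.424, 1.210)

At (-3/2, 2): F = (-13.750, 8.250).
Jacobian J = [[2·x₁ + x₂, x₁ - 8·x₂], [8·x₁·x₂ - 6·x₁, 4·x₁^2]].
At the point, J = [[-1.000, -17.500], [-15.000, 9.000]] (det J = -271.500).
Solving J·Δ = −F gives Δ = (0.076, -0.790).
Then the next iterate is (x₁, x₂)₁ = (-1.424, 1.210).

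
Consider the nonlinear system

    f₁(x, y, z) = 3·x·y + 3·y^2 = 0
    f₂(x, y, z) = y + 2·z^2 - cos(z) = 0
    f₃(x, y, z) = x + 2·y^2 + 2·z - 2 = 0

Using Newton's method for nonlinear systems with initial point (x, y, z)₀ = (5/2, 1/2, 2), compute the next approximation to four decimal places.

(-0.4979, 0.4997, 0.9993)

At (5/2, 1/2, 2): F = (4.5000, 8.916147, 5.0000).
Jacobian J = [[3·y, 3·x + 6·y, 0], [0, 1, 4·z + sin(z)], [1, 4·y, 2]].
At the point, J = [[1.5000, 10.5000, 0.0000], [0.0000, 1.0000, 8.909297], [1.0000, 2.0000, 2.0000]] (det J = 69.819731).
Solving J·Δ = −F gives Δ = (-2.9979, -0.0003, -1.0007).
Then the next iterate is (x, y, z)₁ = (-0.4979, 0.4997, 0.9993).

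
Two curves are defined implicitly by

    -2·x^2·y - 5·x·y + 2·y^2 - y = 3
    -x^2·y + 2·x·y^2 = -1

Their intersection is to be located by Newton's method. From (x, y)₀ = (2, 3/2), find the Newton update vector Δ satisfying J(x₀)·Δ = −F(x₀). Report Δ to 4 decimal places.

(-0.9345, -0.6752)

At (2, 3/2): F = (-27.0000, 4.0000).
Jacobian J = [[-4·x·y - 5·y, -2·x^2 - 5·x + 4·y - 1], [-2·x·y + 2·y^2, -x^2 + 4·x·y]].
At the point, J = [[-19.5000, -13.0000], [-1.5000, 8.0000]] (det J = -175.5000).
Solving J·Δ = −F gives Δ = (-0.9345, -0.6752).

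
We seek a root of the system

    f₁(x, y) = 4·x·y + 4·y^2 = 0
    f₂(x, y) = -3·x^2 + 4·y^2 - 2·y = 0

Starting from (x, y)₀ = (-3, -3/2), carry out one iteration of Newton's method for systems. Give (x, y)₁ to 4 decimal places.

At (-3, -3/2): F = (27.0000, -15.0000).
Jacobian J = [[4·y, 4·x + 8·y], [-6·x, 8·y - 2]].
At the point, J = [[-6.0000, -24.0000], [18.0000, -14.0000]] (det J = 516.0000).
Solving J·Δ = −F gives Δ = (1.4302, 0.7674).
Then the next iterate is (x, y)₁ = (-1.5698, -0.7326).

(-1.5698, -0.7326)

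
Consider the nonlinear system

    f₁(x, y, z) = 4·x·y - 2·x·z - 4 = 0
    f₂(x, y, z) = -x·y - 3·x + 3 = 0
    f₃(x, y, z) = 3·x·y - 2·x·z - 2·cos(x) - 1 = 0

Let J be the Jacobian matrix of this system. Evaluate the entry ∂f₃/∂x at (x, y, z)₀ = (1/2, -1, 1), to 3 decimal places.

∂f₃/∂x = 3·y - 2·z + 2·sin(x).
At (1/2, -1, 1) this is -4.041.

-4.041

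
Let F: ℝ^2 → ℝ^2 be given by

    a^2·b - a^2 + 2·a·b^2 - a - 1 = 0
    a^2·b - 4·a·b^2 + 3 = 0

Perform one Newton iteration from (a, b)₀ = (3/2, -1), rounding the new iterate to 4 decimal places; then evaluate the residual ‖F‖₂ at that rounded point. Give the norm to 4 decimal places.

At (3/2, -1): F = (-4.0000, -5.2500).
Jacobian J = [[2·a·b - 2·a + 2·b^2 - 1, a^2 + 4·a·b], [2·a·b - 4·b^2, a^2 - 8·a·b]].
At the point, J = [[-5.0000, -3.7500], [-7.0000, 14.2500]] (det J = -97.5000).
Solving J·Δ = −F gives Δ = (-0.7865, -0.0179).
Then the next iterate is (a, b)₁ = (0.7135, -1.0179).
Re-evaluating at (0.7135, -1.0179): F = (-1.262233, -0.475282), so ‖F‖₂ = 1.3487.

1.3487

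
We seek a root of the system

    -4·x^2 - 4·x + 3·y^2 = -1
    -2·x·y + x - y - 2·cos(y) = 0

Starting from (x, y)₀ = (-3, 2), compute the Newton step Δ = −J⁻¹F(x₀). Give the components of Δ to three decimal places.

At (-3, 2): F = (-11.000, 7.83229).
Jacobian J = [[-8·x - 4, 6·y], [-2·y + 1, -2·x + 2·sin(y) - 1]].
At the point, J = [[20.000, 12.000], [-3.000, 6.81859]] (det J = 172.37190).
Solving J·Δ = −F gives Δ = (0.980, -0.717).

(0.980, -0.717)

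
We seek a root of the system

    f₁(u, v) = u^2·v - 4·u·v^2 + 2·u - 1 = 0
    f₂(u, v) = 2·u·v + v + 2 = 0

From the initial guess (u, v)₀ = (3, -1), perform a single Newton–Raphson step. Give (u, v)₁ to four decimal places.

At (3, -1): F = (-16.0000, -5.0000).
Jacobian J = [[2·u·v - 4·v^2 + 2, u^2 - 8·u·v], [2·v, 2·u + 1]].
At the point, J = [[-8.0000, 33.0000], [-2.0000, 7.0000]] (det J = 10.0000).
Solving J·Δ = −F gives Δ = (-5.3000, -0.8000).
Then the next iterate is (u, v)₁ = (-2.3000, -1.8000).

(-2.3000, -1.8000)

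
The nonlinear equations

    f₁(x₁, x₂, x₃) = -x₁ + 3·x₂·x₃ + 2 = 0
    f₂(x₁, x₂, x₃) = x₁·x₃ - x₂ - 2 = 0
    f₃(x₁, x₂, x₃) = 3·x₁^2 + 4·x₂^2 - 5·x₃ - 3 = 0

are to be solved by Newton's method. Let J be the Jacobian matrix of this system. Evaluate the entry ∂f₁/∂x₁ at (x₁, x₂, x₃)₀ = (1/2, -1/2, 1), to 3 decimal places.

-1.000

∂f₁/∂x₁ = -1.
At (1/2, -1/2, 1) this is -1.000.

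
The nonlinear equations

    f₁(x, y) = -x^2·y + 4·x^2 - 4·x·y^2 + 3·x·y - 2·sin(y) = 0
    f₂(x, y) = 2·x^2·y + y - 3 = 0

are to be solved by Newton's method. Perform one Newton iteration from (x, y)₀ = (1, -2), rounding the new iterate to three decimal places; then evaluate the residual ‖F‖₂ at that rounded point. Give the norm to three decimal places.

5.632

At (1, -2): F = (-14.18141, -9.000).
Jacobian J = [[-2·x·y + 8·x - 4·y^2 + 3·y, -x^2 - 8·x·y + 3·x - 2·cos(y)], [4·x·y, 2·x^2 + 1]].
At the point, J = [[-10.000, 18.83229], [-8.000, 3.000]] (det J = 120.65835).
Solving J·Δ = −F gives Δ = (-1.052, 0.194).
Then the next iterate is (x, y)₁ = (-0.052, -1.806).
Re-evaluating at (-0.052, -1.806): F = (2.92079, -4.81577), so ‖F‖₂ = 5.632.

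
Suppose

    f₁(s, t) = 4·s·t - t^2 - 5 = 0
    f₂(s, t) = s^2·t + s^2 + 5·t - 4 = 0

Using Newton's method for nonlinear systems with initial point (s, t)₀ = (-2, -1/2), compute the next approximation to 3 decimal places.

(-3.336, -0.297)

At (-2, -1/2): F = (-1.250, -4.500).
Jacobian J = [[4·t, 4·s - 2·t], [2·s·t + 2·s, s^2 + 5]].
At the point, J = [[-2.000, -7.000], [-2.000, 9.000]] (det J = -32.000).
Solving J·Δ = −F gives Δ = (-1.336, 0.203).
Then the next iterate is (s, t)₁ = (-3.336, -0.297).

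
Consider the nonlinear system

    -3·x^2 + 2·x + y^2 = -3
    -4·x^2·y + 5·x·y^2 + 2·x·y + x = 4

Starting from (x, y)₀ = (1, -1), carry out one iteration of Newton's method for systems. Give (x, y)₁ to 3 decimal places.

At (1, -1): F = (3.000, 4.000).
Jacobian J = [[-6·x + 2, 2·y], [-8·x·y + 5·y^2 + 2·y + 1, -4·x^2 + 10·x·y + 2·x]].
At the point, J = [[-4.000, -2.000], [12.000, -12.000]] (det J = 72.000).
Solving J·Δ = −F gives Δ = (0.389, 0.722).
Then the next iterate is (x, y)₁ = (1.389, -0.278).

(1.389, -0.278)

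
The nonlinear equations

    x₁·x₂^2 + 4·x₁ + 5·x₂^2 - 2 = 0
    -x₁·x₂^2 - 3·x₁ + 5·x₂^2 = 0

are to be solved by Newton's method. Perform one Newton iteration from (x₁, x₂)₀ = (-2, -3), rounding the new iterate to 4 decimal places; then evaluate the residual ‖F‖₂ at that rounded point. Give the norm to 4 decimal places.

At (-2, -3): F = (17.0000, 69.0000).
Jacobian J = [[x₂^2 + 4, 2·x₁·x₂ + 10·x₂], [-x₂^2 - 3, -2·x₁·x₂ + 10·x₂]].
At the point, J = [[13.0000, -18.0000], [-12.0000, -42.0000]] (det J = -762.0000).
Solving J·Δ = −F gives Δ = (0.6929, 1.4449).
Then the next iterate is (x₁, x₂)₁ = (-1.3071, -1.5551).
Re-evaluating at (-1.3071, -1.5551): F = (1.702273, 19.173987), so ‖F‖₂ = 19.2494.

19.2494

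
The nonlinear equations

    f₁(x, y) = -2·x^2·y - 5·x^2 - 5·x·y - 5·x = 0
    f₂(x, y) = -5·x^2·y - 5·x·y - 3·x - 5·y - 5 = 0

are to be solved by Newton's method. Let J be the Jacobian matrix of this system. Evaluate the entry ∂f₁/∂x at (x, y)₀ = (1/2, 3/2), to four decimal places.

∂f₁/∂x = -4·x·y - 10·x - 5·y - 5.
At (1/2, 3/2) this is -20.5000.

-20.5000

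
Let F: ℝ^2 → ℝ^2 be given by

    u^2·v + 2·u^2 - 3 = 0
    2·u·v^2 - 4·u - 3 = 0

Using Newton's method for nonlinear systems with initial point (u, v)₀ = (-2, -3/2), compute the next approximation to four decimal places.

At (-2, -3/2): F = (-1.0000, -4.0000).
Jacobian J = [[2·u·v + 4·u, u^2], [2·v^2 - 4, 4·u·v]].
At the point, J = [[-2.0000, 4.0000], [0.5000, 12.0000]] (det J = -26.0000).
Solving J·Δ = −F gives Δ = (0.1538, 0.3269).
Then the next iterate is (u, v)₁ = (-1.8462, -1.1731).

(-1.8462, -1.1731)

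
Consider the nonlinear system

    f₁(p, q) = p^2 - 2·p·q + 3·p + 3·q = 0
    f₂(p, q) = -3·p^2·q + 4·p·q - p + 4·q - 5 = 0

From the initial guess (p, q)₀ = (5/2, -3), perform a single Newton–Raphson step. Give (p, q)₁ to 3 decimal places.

(-29.625, -218.000)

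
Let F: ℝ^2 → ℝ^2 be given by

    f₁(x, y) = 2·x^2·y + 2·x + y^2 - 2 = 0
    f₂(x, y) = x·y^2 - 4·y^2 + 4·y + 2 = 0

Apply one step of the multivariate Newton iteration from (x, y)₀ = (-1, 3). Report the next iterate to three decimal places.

At (-1, 3): F = (11.000, -31.000).
Jacobian J = [[4·x·y + 2, 2·x^2 + 2·y], [y^2, 2·x·y - 8·y + 4]].
At the point, J = [[-10.000, 8.000], [9.000, -26.000]] (det J = 188.000).
Solving J·Δ = −F gives Δ = (0.202, -1.122).
Then the next iterate is (x, y)₁ = (-0.798, 1.878).

(-0.798, 1.878)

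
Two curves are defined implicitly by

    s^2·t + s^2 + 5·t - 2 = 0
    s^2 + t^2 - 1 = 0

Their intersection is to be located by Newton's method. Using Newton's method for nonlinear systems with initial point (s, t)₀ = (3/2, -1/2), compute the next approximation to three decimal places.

(1.177, 0.032)

At (3/2, -1/2): F = (-3.375, 1.500).
Jacobian J = [[2·s·t + 2·s, s^2 + 5], [2·s, 2·t]].
At the point, J = [[1.500, 7.250], [3.000, -1.000]] (det J = -23.250).
Solving J·Δ = −F gives Δ = (-0.323, 0.532).
Then the next iterate is (s, t)₁ = (1.177, 0.032).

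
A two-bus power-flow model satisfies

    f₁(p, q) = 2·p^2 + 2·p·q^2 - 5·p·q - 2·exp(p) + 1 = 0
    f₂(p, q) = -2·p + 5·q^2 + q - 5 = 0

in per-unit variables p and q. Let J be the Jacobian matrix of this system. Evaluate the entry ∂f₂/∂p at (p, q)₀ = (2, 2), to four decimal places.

∂f₂/∂p = -2.
At (2, 2) this is -2.0000.

-2.0000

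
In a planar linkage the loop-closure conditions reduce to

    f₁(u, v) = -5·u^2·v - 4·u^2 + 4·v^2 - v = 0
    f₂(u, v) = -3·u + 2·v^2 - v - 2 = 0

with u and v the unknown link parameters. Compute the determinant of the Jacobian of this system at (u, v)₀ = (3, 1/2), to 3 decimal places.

-165.000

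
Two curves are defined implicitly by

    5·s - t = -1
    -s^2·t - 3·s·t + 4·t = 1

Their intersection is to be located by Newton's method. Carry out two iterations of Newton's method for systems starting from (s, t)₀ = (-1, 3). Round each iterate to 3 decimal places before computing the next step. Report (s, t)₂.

(-0.160, 0.201)

At (-1, 3): F = (-7.000, 17.000).
Jacobian J = [[5, -1], [-2·s·t - 3·t, -s^2 - 3·s + 4]].
At the point, J = [[5.000, -1.000], [-3.000, 6.000]] (det J = 27.000).
Solving J·Δ = −F gives Δ = (0.926, -2.370).
Then the next iterate is (s, t)₁ = (-0.074, 0.630).
Round to (-0.074, 0.630) and repeat: F = (0.000, 1.65641), J = [[5.000, -1.000], [-1.79676, 4.21652]].
Δ = (-0.086, -0.429), so (s, t)₂ = (-0.160, 0.201).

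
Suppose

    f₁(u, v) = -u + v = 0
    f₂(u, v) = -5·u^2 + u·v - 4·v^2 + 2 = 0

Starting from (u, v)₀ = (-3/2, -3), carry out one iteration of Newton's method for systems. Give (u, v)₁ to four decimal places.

(-1.2971, -1.2971)

At (-3/2, -3): F = (-1.5000, -40.7500).
Jacobian J = [[-1, 1], [-10·u + v, u - 8·v]].
At the point, J = [[-1.0000, 1.0000], [12.0000, 22.5000]] (det J = -34.5000).
Solving J·Δ = −F gives Δ = (0.2029, 1.7029).
Then the next iterate is (u, v)₁ = (-1.2971, -1.2971).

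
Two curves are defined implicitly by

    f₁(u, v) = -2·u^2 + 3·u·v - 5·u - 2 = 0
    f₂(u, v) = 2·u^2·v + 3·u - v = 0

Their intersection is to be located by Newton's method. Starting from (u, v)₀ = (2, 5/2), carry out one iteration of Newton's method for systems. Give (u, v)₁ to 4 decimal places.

(1.0028, 2.4193)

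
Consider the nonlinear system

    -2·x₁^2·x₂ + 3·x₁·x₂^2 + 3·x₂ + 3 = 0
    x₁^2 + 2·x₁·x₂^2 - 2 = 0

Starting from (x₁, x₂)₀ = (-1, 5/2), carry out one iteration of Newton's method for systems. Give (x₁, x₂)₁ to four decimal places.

(-1.4021, 0.7278)

At (-1, 5/2): F = (-13.2500, -13.5000).
Jacobian J = [[-4·x₁·x₂ + 3·x₂^2, -2·x₁^2 + 6·x₁·x₂ + 3], [2·x₁ + 2·x₂^2, 4·x₁·x₂]].
At the point, J = [[28.7500, -14.0000], [10.5000, -10.0000]] (det J = -140.5000).
Solving J·Δ = −F gives Δ = (-0.4021, -1.7722).
Then the next iterate is (x₁, x₂)₁ = (-1.4021, 0.7278).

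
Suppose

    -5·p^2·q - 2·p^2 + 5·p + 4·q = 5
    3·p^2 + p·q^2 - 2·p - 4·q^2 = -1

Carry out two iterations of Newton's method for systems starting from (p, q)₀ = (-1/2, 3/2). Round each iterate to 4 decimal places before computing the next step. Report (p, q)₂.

(0.4744, 0.4567)

At (-1/2, 3/2): F = (-3.8750, -7.3750).
Jacobian J = [[-10·p·q - 4·p + 5, -5·p^2 + 4], [6·p + q^2 - 2, 2·p·q - 8·q]].
At the point, J = [[14.5000, 2.7500], [-2.7500, -13.5000]] (det J = -188.1875).
Solving J·Δ = −F gives Δ = (0.3858, -0.6249).
Then the next iterate is (p, q)₁ = (-0.1142, 0.8751).
Round to (-0.1142, 0.8751) and repeat: F = (-2.153747, -1.883129), J = [[6.456164, 3.934792], [-1.919400, -7.200673]].
Δ = (0.5886, -0.4184), so (p, q)₂ = (0.4744, 0.4567).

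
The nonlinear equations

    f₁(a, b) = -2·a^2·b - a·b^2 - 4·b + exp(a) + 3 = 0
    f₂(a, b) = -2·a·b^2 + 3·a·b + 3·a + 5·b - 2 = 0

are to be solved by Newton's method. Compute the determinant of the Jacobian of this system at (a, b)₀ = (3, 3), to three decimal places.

308.118

J = [[-4·a·b - b^2 + exp(a), -2·a^2 - 2·a·b - 4], [-2·b^2 + 3·b + 3, -4·a·b + 3·a + 5]].
At the point, J = [[-24.91446, -40.000], [-6.000, -22.000]].
det J = 308.118.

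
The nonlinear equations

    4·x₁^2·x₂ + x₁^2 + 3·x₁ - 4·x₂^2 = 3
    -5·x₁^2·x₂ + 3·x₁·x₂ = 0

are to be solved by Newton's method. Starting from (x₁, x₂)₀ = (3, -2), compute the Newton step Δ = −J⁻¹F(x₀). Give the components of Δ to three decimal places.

(-0.795, 0.808)

At (3, -2): F = (-73.000, 72.000).
Jacobian J = [[8·x₁·x₂ + 2·x₁ + 3, 4·x₁^2 - 8·x₂], [-10·x₁·x₂ + 3·x₂, -5·x₁^2 + 3·x₁]].
At the point, J = [[-39.000, 52.000], [54.000, -36.000]] (det J = -1404.000).
Solving J·Δ = −F gives Δ = (-0.795, 0.808).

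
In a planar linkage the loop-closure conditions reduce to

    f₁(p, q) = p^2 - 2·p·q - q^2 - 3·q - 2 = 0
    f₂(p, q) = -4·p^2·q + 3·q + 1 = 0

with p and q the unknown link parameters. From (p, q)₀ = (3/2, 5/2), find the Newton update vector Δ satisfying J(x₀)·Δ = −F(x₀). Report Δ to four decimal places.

At (3/2, 5/2): F = (-21.0000, -14.0000).
Jacobian J = [[2·p - 2·q, -2·p - 2·q - 3], [-8·p·q, -4·p^2 + 3]].
At the point, J = [[-2.0000, -11.0000], [-30.0000, -6.0000]] (det J = -318.0000).
Solving J·Δ = −F gives Δ = (-0.0881, -1.8931).

(-0.0881, -1.8931)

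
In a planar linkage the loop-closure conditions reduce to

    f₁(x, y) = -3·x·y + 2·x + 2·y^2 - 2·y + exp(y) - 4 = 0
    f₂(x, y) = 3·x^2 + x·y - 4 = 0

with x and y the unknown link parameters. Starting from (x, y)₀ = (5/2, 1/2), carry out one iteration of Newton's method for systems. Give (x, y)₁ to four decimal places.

At (5/2, 1/2): F = (-1.601279, 16.0000).
Jacobian J = [[-3·y + 2, -3·x + 4·y + exp(y) - 2], [6·x + y, x]].
At the point, J = [[0.5000, -5.851279], [15.5000, 2.5000]] (det J = 91.944820).
Solving J·Δ = −F gives Δ = (-0.9747, -0.3570).
Then the next iterate is (x, y)₁ = (1.5253, 0.1430).

(1.5253, 0.1430)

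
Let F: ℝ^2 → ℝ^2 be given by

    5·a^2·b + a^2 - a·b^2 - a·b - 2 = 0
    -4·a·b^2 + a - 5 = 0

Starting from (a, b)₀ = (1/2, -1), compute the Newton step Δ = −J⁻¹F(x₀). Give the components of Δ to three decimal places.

(-0.058, 1.581)

At (1/2, -1): F = (-3.000, -6.500).
Jacobian J = [[10·a·b + 2·a - b^2 - b, 5·a^2 - 2·a·b - a], [-4·b^2 + 1, -8·a·b]].
At the point, J = [[-4.000, 1.750], [-3.000, 4.000]] (det J = -10.750).
Solving J·Δ = −F gives Δ = (-0.058, 1.581).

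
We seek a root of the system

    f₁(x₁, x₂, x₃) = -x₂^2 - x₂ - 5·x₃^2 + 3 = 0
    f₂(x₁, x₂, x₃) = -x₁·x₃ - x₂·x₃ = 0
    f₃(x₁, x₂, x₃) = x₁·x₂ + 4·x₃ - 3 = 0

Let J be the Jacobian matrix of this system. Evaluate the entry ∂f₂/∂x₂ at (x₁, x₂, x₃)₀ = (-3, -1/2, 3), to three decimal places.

-3.000

∂f₂/∂x₂ = -x₃.
At (-3, -1/2, 3) this is -3.000.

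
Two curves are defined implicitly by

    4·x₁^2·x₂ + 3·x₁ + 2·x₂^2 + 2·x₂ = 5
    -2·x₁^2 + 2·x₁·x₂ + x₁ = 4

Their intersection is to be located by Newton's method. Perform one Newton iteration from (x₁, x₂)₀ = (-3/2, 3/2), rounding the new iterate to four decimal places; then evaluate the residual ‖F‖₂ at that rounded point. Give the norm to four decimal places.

11.7318

At (-3/2, 3/2): F = (11.5000, -14.5000).
Jacobian J = [[8·x₁·x₂ + 3, 4·x₁^2 + 4·x₂ + 2], [-4·x₁ + 2·x₂ + 1, 2·x₁]].
At the point, J = [[-15.0000, 17.0000], [10.0000, -3.0000]] (det J = -125.0000).
Solving J·Δ = −F gives Δ = (1.6960, 0.8200).
Then the next iterate is (x₁, x₂)₁ = (0.1960, 2.3200).
Re-evaluating at (0.1960, 2.3200): F = (11.349300, -2.971392), so ‖F‖₂ = 11.7318.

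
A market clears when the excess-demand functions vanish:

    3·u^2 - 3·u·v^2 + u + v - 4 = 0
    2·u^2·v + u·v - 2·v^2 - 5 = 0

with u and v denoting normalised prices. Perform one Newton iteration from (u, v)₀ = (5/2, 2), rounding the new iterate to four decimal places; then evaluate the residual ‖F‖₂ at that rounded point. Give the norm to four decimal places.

5.2352

At (5/2, 2): F = (-10.7500, 17.0000).
Jacobian J = [[6·u - 3·v^2 + 1, -6·u·v + 1], [4·u·v + v, 2·u^2 + u - 4·v]].
At the point, J = [[4.0000, -29.0000], [22.0000, 7.0000]] (det J = 666.0000).
Solving J·Δ = −F gives Δ = (-0.6273, -0.4572).
Then the next iterate is (u, v)₁ = (1.8727, 1.5428).
Re-evaluating at (1.8727, 1.5428): F = (-3.435865, 3.949953), so ‖F‖₂ = 5.2352.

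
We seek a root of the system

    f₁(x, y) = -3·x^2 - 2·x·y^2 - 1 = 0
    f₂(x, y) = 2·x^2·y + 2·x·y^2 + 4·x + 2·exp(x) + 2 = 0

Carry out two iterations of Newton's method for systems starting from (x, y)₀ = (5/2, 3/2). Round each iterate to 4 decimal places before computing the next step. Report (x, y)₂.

At (5/2, 3/2): F = (-31.0000, 66.364988).
Jacobian J = [[-6·x - 2·y^2, -4·x·y], [4·x·y + 2·y^2 + 2·exp(x) + 4, 2·x^2 + 4·x·y]].
At the point, J = [[-19.5000, -15.0000], [47.864988, 27.5000]] (det J = 181.724819).
Solving J·Δ = −F gives Δ = (-0.7868, -1.0439).
Then the next iterate is (x, y)₁ = (1.7132, 0.4561).
Round to (1.7132, 0.4561) and repeat: F = (-10.517947, 23.336306), J = [[-10.695254, -3.125562], [18.634981, 8.995671]].
Δ = (-0.5710, -1.4114), so (x, y)₂ = (1.1422, -0.9553).

(1.1422, -0.9553)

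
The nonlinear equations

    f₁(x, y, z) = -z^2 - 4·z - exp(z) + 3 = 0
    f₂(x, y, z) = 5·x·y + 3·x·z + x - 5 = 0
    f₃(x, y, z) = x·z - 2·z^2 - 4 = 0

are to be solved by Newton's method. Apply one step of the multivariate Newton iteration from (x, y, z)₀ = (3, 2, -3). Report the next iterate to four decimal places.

At (3, 2, -3): F = (5.950213, 1.0000, -31.0000).
Jacobian J = [[0, 0, -2·z - exp(z) - 4], [5·y + 3·z + 1, 5·x, 3·x], [z, 0, x - 4·z]].
At the point, J = [[0.0000, 0.0000, 1.950213], [2.0000, 15.0000, 9.0000], [-3.0000, 0.0000, 15.0000]] (det J = 87.759582).
Solving J·Δ = −F gives Δ = (-25.5886, 5.1758, -3.0511).
Then the next iterate is (x, y, z)₁ = (-22.5886, 7.1758, -6.0511).

(-22.5886, 7.1758, -6.0511)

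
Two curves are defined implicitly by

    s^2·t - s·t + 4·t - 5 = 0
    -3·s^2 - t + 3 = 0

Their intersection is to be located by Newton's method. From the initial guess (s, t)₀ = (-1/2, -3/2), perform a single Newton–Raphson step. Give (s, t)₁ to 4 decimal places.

(-0.8297, 1.2609)

At (-1/2, -3/2): F = (-12.1250, 3.7500).
Jacobian J = [[2·s·t - t, s^2 - s + 4], [-6·s, -1]].
At the point, J = [[3.0000, 4.7500], [3.0000, -1.0000]] (det J = -17.2500).
Solving J·Δ = −F gives Δ = (-0.3297, 2.7609).
Then the next iterate is (s, t)₁ = (-0.8297, 1.2609).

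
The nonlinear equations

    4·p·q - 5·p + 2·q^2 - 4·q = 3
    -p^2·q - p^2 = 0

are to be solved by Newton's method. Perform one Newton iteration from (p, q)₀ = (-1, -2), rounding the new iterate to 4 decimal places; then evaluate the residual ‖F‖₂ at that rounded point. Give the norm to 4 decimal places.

At (-1, -2): F = (26.0000, 1.0000).
Jacobian J = [[4·q - 5, 4·p + 4·q - 4], [-2·p·q - 2·p, -p^2]].
At the point, J = [[-13.0000, -16.0000], [-2.0000, -1.0000]] (det J = -19.0000).
Solving J·Δ = −F gives Δ = (-0.5263, 2.0526).
Then the next iterate is (p, q)₁ = (-1.5263, 0.0526).
Re-evaluating at (-1.5263, 0.0526): F = (4.1055, -2.452128), so ‖F‖₂ = 4.7821.

4.7821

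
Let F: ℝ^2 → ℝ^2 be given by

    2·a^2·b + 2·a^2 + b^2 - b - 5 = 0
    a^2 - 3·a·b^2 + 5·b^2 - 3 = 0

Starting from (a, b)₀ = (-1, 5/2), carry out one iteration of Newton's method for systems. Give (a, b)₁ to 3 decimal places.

At (-1, 5/2): F = (5.750, 48.000).
Jacobian J = [[4·a·b + 4·a, 2·a^2 + 2·b - 1], [2·a - 3·b^2, -6·a·b + 10·b]].
At the point, J = [[-14.000, 6.000], [-20.750, 40.000]] (det J = -435.500).
Solving J·Δ = −F gives Δ = (-0.133, -1.269).
Then the next iterate is (a, b)₁ = (-1.133, 1.231).

(-1.133, 1.231)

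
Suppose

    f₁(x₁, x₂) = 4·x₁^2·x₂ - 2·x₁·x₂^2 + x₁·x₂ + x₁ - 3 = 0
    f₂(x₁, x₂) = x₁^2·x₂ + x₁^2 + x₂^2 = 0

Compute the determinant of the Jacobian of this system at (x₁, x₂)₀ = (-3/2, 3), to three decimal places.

J = [[8·x₁·x₂ - 2·x₂^2 + x₂ + 1, 4·x₁^2 - 4·x₁·x₂ + x₁], [2·x₁·x₂ + 2·x₁, x₁^2 + 2·x₂]].
At the point, J = [[-50.000, 25.500], [-12.000, 8.250]].
det J = -106.500.

-106.500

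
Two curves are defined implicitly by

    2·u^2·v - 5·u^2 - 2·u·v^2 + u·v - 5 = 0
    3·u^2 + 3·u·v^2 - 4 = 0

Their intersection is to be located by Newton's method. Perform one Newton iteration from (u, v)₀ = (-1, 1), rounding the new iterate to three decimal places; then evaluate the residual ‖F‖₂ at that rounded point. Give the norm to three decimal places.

At (-1, 1): F = (-7.000, -4.000).
Jacobian J = [[4·u·v - 10·u - 2·v^2 + v, 2·u^2 - 4·u·v + u], [6·u + 3·v^2, 6·u·v]].
At the point, J = [[5.000, 5.000], [-3.000, -6.000]] (det J = -15.000).
Solving J·Δ = −F gives Δ = (4.133, -2.733).
Then the next iterate is (u, v)₁ = (3.133, -1.733).
Re-evaluating at (3.133, -1.733): F = (-112.34772, 53.67498), so ‖F‖₂ = 124.511.

124.511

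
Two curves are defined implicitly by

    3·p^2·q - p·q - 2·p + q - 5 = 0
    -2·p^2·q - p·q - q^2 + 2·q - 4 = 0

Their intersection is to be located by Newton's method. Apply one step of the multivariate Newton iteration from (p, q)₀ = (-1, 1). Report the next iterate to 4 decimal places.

At (-1, 1): F = (2.0000, -4.0000).
Jacobian J = [[6·p·q - q - 2, 3·p^2 - p + 1], [-4·p·q - q, -2·p^2 - p - 2·q + 2]].
At the point, J = [[-9.0000, 5.0000], [3.0000, -1.0000]] (det J = -6.0000).
Solving J·Δ = −F gives Δ = (3.0000, 5.0000).
Then the next iterate is (p, q)₁ = (2.0000, 6.0000).

(2.0000, 6.0000)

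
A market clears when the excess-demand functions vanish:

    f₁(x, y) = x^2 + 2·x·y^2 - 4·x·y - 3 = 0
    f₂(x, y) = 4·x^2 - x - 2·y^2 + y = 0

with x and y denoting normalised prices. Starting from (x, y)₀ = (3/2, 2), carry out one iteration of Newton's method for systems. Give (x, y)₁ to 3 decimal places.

(1.457, 2.147)

At (3/2, 2): F = (-0.750, 1.500).
Jacobian J = [[2·x + 2·y^2 - 4·y, 4·x·y - 4·x], [8·x - 1, -4·y + 1]].
At the point, J = [[3.000, 6.000], [11.000, -7.000]] (det J = -87.000).
Solving J·Δ = −F gives Δ = (-0.043, 0.147).
Then the next iterate is (x, y)₁ = (1.457, 2.147).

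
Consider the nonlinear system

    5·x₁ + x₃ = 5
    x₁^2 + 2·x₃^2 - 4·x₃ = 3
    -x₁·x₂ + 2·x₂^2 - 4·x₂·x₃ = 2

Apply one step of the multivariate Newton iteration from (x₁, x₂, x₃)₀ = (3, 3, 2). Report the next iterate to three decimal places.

(0.000, 47.000, 5.000)

At (3, 3, 2): F = (12.000, 6.000, -17.000).
Jacobian J = [[5, 0, 1], [2·x₁, 0, 4·x₃ - 4], [-x₂, -x₁ + 4·x₂ - 4·x₃, -4·x₂]].
At the point, J = [[5.000, 0.000, 1.000], [6.000, 0.000, 4.000], [-3.000, 1.000, -12.000]] (det J = -14.000).
Solving J·Δ = −F gives Δ = (-3.000, 44.000, 3.000).
Then the next iterate is (x₁, x₂, x₃)₁ = (0.000, 47.000, 5.000).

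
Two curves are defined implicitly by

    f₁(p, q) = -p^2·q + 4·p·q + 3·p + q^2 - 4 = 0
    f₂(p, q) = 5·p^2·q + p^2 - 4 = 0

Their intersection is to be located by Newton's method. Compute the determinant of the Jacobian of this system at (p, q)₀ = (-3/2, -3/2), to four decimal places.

135.0000

J = [[-2·p·q + 4·q + 3, -p^2 + 4·p + 2·q], [10·p·q + 2·p, 5·p^2]].
At the point, J = [[-7.5000, -11.2500], [19.5000, 11.2500]].
det J = 135.0000.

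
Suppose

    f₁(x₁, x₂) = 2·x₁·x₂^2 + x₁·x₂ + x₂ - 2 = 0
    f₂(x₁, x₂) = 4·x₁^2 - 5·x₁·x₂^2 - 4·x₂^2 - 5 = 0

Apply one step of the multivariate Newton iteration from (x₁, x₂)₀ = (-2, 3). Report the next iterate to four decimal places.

At (-2, 3): F = (-41.0000, 65.0000).
Jacobian J = [[2·x₂^2 + x₂, 4·x₁·x₂ + x₁ + 1], [8·x₁ - 5·x₂^2, -10·x₁·x₂ - 8·x₂]].
At the point, J = [[21.0000, -25.0000], [-61.0000, 36.0000]] (det J = -769.0000).
Solving J·Δ = −F gives Δ = (0.1938, -1.4772).
Then the next iterate is (x₁, x₂)₁ = (-1.8062, 1.5228).

(-1.8062, 1.5228)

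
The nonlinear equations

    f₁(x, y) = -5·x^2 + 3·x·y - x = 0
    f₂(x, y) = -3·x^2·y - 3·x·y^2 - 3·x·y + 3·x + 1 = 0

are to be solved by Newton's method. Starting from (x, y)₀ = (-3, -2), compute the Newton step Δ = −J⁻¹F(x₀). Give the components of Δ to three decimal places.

At (-3, -2): F = (-24.000, 64.000).
Jacobian J = [[-10·x + 3·y - 1, 3·x], [-6·x·y - 3·y^2 - 3·y + 3, -3·x^2 - 6·x·y - 3·x]].
At the point, J = [[23.000, -9.000], [-39.000, -54.000]] (det J = -1593.000).
Solving J·Δ = −F gives Δ = (1.175, 0.336).

(1.175, 0.336)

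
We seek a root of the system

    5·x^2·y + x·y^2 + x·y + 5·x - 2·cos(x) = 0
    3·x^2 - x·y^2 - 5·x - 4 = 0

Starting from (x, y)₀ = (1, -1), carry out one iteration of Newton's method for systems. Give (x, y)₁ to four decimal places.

At (1, -1): F = (-1.080605, -7.0000).
Jacobian J = [[10·x·y + y^2 + y + 2·sin(x) + 5, 5·x^2 + 2·x·y + x], [6·x - y^2 - 5, -2·x·y]].
At the point, J = [[-3.317058, 4.0000], [0.0000, 2.0000]] (det J = -6.634116).
Solving J·Δ = −F gives Δ = (3.8948, 3.5000).
Then the next iterate is (x, y)₁ = (4.8948, 2.5000).

(4.8948, 2.5000)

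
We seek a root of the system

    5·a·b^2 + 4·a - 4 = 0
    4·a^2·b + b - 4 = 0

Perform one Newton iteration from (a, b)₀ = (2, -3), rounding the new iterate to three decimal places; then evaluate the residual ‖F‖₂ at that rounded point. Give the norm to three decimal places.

At (2, -3): F = (94.000, -55.000).
Jacobian J = [[5·b^2 + 4, 10·a·b], [8·a·b, 4·a^2 + 1]].
At the point, J = [[49.000, -60.000], [-48.000, 17.000]] (det J = -2047.000).
Solving J·Δ = −F gives Δ = (-0.831, 0.888).
Then the next iterate is (a, b)₁ = (1.169, -2.112).
Re-evaluating at (1.169, -2.112): F = (26.74788, -17.65671), so ‖F‖₂ = 32.050.

32.050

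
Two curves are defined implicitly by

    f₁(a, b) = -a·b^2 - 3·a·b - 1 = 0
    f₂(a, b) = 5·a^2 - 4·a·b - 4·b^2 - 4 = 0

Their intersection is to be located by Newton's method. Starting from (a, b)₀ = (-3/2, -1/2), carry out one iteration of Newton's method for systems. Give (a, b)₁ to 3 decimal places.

(-0.752, 0.147)

At (-3/2, -1/2): F = (-2.875, 3.250).
Jacobian J = [[-b^2 - 3·b, -2·a·b - 3·a], [10·a - 4·b, -4·a - 8·b]].
At the point, J = [[1.250, 3.000], [-13.000, 10.000]] (det J = 51.500).
Solving J·Δ = −F gives Δ = (0.748, 0.647).
Then the next iterate is (a, b)₁ = (-0.752, 0.147).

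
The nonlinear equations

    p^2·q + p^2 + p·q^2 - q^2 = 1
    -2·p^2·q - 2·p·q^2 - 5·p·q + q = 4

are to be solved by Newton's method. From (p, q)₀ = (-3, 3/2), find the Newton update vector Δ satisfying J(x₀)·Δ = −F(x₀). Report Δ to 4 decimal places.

At (-3, 3/2): F = (12.5000, 6.5000).
Jacobian J = [[2·p·q + 2·p + q^2, p^2 + 2·p·q - 2·q], [-4·p·q - 2·q^2 - 5·q, -2·p^2 - 4·p·q - 5·p + 1]].
At the point, J = [[-12.7500, -3.0000], [6.0000, 16.0000]] (det J = -186.0000).
Solving J·Δ = −F gives Δ = (1.1801, -0.8488).

(1.1801, -0.8488)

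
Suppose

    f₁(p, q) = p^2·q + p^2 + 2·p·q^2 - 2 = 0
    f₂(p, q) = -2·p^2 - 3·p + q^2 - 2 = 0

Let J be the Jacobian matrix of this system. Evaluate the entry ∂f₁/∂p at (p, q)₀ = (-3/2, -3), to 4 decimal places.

24.0000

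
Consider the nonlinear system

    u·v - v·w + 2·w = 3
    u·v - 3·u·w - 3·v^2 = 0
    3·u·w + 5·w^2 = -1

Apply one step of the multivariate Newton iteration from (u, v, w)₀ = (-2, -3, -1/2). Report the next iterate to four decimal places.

(-1.7679, -1.6454, -0.0544)

At (-2, -3, -1/2): F = (0.5000, -24.0000, 5.2500).
Jacobian J = [[v, u - w, -v + 2], [v - 3·w, u - 6·v, -3·u], [3·w, 0, 3·u + 10·w]].
At the point, J = [[-3.0000, -1.5000, 5.0000], [-1.5000, 16.0000, 6.0000], [-1.5000, 0.0000, -11.0000]] (det J = 686.2500).
Solving J·Δ = −F gives Δ = (0.2321, 1.3546, 0.4456).
Then the next iterate is (u, v, w)₁ = (-1.7679, -1.6454, -0.0544).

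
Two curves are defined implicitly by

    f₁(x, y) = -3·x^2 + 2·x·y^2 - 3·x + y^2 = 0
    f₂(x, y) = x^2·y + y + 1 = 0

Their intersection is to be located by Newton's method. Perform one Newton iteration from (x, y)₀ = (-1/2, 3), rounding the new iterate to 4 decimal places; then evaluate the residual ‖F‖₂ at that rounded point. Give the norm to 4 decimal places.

At (-1/2, 3): F = (0.7500, 4.7500).
Jacobian J = [[-6·x + 2·y^2 - 3, 4·x·y + 2·y], [2·x·y, x^2 + 1]].
At the point, J = [[18.0000, 0.0000], [-3.0000, 1.2500]] (det J = 22.5000).
Solving J·Δ = −F gives Δ = (-0.0417, -3.9000).
Then the next iterate is (x, y)₁ = (-0.5417, -0.9000).
Re-evaluating at (-0.5417, -0.9000): F = (0.677229, -0.164095), so ‖F‖₂ = 0.6968.

0.6968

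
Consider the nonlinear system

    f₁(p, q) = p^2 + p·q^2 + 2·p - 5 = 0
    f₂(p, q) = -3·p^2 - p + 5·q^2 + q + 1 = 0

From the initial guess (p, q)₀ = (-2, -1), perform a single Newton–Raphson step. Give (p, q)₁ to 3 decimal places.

(0.371, 1.343)

At (-2, -1): F = (-7.000, -5.000).
Jacobian J = [[2·p + q^2 + 2, 2·p·q], [-6·p - 1, 10·q + 1]].
At the point, J = [[-1.000, 4.000], [11.000, -9.000]] (det J = -35.000).
Solving J·Δ = −F gives Δ = (2.371, 2.343).
Then the next iterate is (p, q)₁ = (0.371, 1.343).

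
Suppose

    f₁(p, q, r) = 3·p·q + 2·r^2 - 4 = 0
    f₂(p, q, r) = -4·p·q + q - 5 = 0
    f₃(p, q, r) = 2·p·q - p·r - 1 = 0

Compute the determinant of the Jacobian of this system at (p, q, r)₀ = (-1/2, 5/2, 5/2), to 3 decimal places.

J = [[3·q, 3·p, 4·r], [-4·q, -4·p + 1, 0], [2·q - r, 2·p, -p]].
At the point, J = [[7.500, -1.500, 10.000], [-10.000, 3.000, 0.000], [2.500, -1.000, 0.500]].
det J = 28.750.

28.750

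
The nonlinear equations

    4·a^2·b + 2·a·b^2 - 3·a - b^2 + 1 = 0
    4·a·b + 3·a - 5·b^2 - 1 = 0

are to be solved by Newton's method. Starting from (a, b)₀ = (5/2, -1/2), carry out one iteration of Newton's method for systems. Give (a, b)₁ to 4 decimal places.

(1.1799, -0.4287)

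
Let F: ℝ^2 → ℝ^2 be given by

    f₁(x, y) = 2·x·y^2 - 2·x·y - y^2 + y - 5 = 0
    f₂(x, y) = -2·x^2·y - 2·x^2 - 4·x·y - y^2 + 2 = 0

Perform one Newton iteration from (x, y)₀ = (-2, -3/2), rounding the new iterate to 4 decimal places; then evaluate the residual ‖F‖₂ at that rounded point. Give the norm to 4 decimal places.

At (-2, -3/2): F = (-23.7500, -8.2500).
Jacobian J = [[2·y^2 - 2·y, 4·x·y - 2·x - 2·y + 1], [-4·x·y - 4·x - 4·y, -2·x^2 - 4·x - 2·y]].
At the point, J = [[7.5000, 20.0000], [2.0000, 3.0000]] (det J = -17.5000).
Solving J·Δ = −F gives Δ = (5.3571, -0.8214).
Then the next iterate is (x, y)₁ = (3.3571, -2.3214).
Re-evaluating at (3.3571, -2.3214): F = (39.058185, 57.568464), so ‖F‖₂ = 69.5677.

69.5677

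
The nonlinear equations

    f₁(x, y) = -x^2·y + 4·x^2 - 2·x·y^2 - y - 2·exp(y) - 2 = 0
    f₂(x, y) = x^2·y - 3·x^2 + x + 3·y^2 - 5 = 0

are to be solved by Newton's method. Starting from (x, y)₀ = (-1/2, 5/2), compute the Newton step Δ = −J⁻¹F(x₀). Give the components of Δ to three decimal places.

(-0.376, -0.824)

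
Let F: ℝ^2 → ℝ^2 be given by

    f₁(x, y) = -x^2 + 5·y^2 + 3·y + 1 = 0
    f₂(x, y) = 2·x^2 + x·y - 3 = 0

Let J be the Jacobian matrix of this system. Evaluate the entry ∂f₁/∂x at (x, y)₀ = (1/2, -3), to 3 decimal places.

-1.000

∂f₁/∂x = -2·x.
At (1/2, -3) this is -1.000.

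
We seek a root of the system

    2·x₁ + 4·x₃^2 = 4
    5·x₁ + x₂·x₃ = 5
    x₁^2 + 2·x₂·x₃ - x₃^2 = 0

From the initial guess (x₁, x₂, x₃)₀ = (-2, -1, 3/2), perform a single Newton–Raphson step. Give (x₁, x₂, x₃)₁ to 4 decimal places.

At (-2, -1, 3/2): F = (1.0000, -16.5000, -1.2500).
Jacobian J = [[2, 0, 8·x₃], [5, x₃, x₂], [2·x₁, 2·x₃, 2·x₂ - 2·x₃]].
At the point, J = [[2.0000, 0.0000, 12.0000], [5.0000, 1.5000, -1.0000], [-4.0000, 3.0000, -5.0000]] (det J = 243.0000).
Solving J·Δ = −F gives Δ = (2.3704, 2.7798, -0.4784).
Then the next iterate is (x₁, x₂, x₃)₁ = (0.3704, 1.7798, 1.0216).

(0.3704, 1.7798, 1.0216)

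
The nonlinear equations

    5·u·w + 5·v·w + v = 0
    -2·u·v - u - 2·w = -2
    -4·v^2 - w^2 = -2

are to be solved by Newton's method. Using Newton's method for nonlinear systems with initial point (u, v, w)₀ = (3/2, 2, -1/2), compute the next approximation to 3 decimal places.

At (3/2, 2, -1/2): F = (-6.750, -4.500, -14.250).
Jacobian J = [[5·w, 5·w + 1, 5·u + 5·v], [-2·v - 1, -2·u, -2], [0, -8·v, -2·w]].
At the point, J = [[-2.500, -1.500, 17.500], [-5.000, -3.000, -2.000], [0.000, -16.000, 1.000]] (det J = 1480.000).
Solving J·Δ = −F gives Δ = (-0.472, -0.875, 0.243).
Then the next iterate is (u, v, w)₁ = (1.028, 1.125, -0.257).

(1.028, 1.125, -0.257)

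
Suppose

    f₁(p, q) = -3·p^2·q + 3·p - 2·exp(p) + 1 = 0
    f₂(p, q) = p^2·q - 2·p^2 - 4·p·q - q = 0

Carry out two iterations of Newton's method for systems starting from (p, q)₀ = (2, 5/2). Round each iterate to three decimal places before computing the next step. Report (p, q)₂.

(1.978, -1.261)

At (2, 5/2): F = (-37.77811, -20.500).
Jacobian J = [[-6·p·q - 2·exp(p) + 3, -3·p^2], [2·p·q - 4·p - 4·q, p^2 - 4·p - 1]].
At the point, J = [[-41.77811, -12.000], [-8.000, -5.000]] (det J = 112.89056).
Solving J·Δ = −F gives Δ = (0.506, -4.909).
Then the next iterate is (p, q)₁ = (2.506, -2.409).
Round to (2.506, -2.409) and repeat: F = (29.39220, -1.13186), J = [[14.71011, -18.84011], [-12.46191, -4.74396]].
Δ = (-0.528, 1.148), so (p, q)₂ = (1.978, -1.261).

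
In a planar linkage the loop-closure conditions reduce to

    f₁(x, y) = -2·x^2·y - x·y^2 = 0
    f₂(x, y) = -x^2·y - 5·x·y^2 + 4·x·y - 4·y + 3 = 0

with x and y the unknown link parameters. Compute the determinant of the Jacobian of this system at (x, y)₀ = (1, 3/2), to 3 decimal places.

90.750

J = [[-4·x·y - y^2, -2·x^2 - 2·x·y], [-2·x·y - 5·y^2 + 4·y, -x^2 - 10·x·y + 4·x - 4]].
At the point, J = [[-8.250, -5.000], [-8.250, -16.000]].
det J = 90.750.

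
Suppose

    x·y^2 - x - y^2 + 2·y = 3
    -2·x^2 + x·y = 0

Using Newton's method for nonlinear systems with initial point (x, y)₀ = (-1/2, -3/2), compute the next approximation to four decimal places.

At (-1/2, -3/2): F = (-8.8750, 0.2500).
Jacobian J = [[y^2 - 1, 2·x·y - 2·y + 2], [-4·x + y, x]].
At the point, J = [[1.2500, 6.5000], [0.5000, -0.5000]] (det J = -3.8750).
Solving J·Δ = −F gives Δ = (0.7258, 1.2258).
Then the next iterate is (x, y)₁ = (0.2258, -0.2742).

(0.2258, -0.2742)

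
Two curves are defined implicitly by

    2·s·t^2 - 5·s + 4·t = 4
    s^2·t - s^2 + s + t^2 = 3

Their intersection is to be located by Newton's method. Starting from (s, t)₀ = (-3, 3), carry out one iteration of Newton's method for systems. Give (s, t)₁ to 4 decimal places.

(-1.6815, 2.5669)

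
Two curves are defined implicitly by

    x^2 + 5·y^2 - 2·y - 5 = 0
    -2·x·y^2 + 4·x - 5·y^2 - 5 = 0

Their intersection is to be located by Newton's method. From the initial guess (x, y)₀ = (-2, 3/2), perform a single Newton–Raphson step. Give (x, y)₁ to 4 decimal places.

At (-2, 3/2): F = (7.2500, -15.2500).
Jacobian J = [[2·x, 10·y - 2], [-2·y^2 + 4, -4·x·y - 10·y]].
At the point, J = [[-4.0000, 13.0000], [-0.5000, -3.0000]] (det J = 18.5000).
Solving J·Δ = −F gives Δ = (-9.5405, -3.4932).
Then the next iterate is (x, y)₁ = (-11.5405, -1.9932).

(-11.5405, -1.9932)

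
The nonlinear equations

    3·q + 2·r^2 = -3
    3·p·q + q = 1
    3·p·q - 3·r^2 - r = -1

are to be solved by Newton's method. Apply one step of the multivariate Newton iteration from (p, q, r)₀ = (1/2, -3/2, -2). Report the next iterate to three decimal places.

(-0.989, -2.280, -1.480)

At (1/2, -3/2, -2): F = (6.500, -4.750, -11.250).
Jacobian J = [[0, 3, 4·r], [3·q, 3·p + 1, 0], [3·q, 3·p, -6·r - 1]].
At the point, J = [[0.000, 3.000, -8.000], [-4.500, 2.500, 0.000], [-4.500, 1.500, 11.000]] (det J = 112.500).
Solving J·Δ = −F gives Δ = (-1.489, -0.780, 0.520).
Then the next iterate is (p, q, r)₁ = (-0.989, -2.280, -1.480).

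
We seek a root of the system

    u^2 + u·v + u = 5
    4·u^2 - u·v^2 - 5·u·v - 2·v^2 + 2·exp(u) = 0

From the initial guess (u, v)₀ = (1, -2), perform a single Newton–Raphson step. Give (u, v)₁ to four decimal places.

At (1, -2): F = (-5.0000, 7.436564).
Jacobian J = [[2·u + v + 1, u], [8·u - v^2 - 5·v + 2·exp(u), -2·u·v - 5·u - 4·v]].
At the point, J = [[1.0000, 1.0000], [19.436564, 7.0000]] (det J = -12.436564).
Solving J·Δ = −F gives Δ = (-3.4122, 8.4122).
Then the next iterate is (u, v)₁ = (-2.4122, 6.4122).

(-2.4122, 6.4122)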